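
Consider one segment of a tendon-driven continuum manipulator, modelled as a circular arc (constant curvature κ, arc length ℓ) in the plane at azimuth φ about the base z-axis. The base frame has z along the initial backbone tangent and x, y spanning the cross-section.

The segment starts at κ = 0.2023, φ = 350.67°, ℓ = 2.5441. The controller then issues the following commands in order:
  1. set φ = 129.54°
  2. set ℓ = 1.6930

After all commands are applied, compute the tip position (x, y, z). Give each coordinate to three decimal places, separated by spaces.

initial: κ=0.2023, φ=350.67°, ℓ=2.5441
cmd 1: set φ=129.54° → (κ,φ,ℓ)=(0.2023,129.54°,2.5441) → tip=(-0.4077,0.4938,2.4333)
cmd 2: set ℓ=1.6930 → (κ,φ,ℓ)=(0.2023,129.54°,1.6930) → tip=(-0.1828,0.2214,1.6601)

-0.183 0.221 1.660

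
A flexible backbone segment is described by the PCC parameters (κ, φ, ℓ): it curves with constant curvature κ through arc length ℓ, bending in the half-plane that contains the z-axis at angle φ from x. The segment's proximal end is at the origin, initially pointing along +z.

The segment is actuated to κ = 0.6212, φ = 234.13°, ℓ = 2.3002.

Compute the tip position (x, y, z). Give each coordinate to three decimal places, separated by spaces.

θ = κ·ℓ = 0.6212 × 2.3002 = 1.42888 rad
ρ = (1 − cos θ)/κ = (1 − 0.14144)/0.6212 = 1.38211
z = sin θ / κ = 0.98995/0.6212 = 1.59360
x = ρ cos φ = 1.38211 × cos(234.13°) = -0.80984
y = ρ sin φ = 1.38211 × sin(234.13°) = -1.11999

-0.810 -1.120 1.594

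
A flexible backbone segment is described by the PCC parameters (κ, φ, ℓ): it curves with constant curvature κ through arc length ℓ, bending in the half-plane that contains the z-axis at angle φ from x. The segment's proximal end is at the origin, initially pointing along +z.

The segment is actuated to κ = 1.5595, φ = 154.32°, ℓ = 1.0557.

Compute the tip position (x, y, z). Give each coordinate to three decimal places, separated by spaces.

θ = κ·ℓ = 1.5595 × 1.0557 = 1.64636 rad
ρ = (1 − cos θ)/κ = (1 − -0.07550)/1.5595 = 0.68964
z = sin θ / κ = 0.99715/1.5595 = 0.63940
x = ρ cos φ = 0.68964 × cos(154.32°) = -0.62152
y = ρ sin φ = 0.68964 × sin(154.32°) = 0.29885

-0.622 0.299 0.639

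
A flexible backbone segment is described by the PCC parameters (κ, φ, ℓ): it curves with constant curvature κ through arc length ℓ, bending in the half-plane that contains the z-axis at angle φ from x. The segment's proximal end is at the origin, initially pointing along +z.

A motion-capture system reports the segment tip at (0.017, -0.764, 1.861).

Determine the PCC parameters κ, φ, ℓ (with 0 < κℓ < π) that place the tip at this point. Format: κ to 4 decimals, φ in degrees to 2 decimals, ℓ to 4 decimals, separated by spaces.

0.3776 271.27 2.0636

ρ = √(x²+y²) = √(0.017² + -0.764²) = 0.76419
φ = atan2(y, x) mod 360° = atan2(-0.764, 0.017) = 271.2747°
|p|² = ρ² + z² = 0.76419² + 1.861² = 4.04731
κ = 2ρ / |p|² = 2×0.76419 / 4.04731 = 0.37763
θ = 2·atan2(ρ, z) = 2·atan2(0.76419, 1.861) = 0.77928 rad
ℓ = θ/κ = 0.77928/0.37763 = 2.06361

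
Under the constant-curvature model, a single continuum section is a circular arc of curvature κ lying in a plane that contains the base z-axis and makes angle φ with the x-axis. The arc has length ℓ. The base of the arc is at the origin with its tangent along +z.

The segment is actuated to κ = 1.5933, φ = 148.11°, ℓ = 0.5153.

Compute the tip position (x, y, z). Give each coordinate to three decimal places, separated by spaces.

-0.170 0.106 0.459

θ = κ·ℓ = 1.5933 × 0.5153 = 0.82103 rad
ρ = (1 − cos θ)/κ = (1 − 0.68147)/1.5933 = 0.19992
z = sin θ / κ = 0.73185/1.5933 = 0.45933
x = ρ cos φ = 0.19992 × cos(148.11°) = -0.16974
y = ρ sin φ = 0.19992 × sin(148.11°) = 0.10562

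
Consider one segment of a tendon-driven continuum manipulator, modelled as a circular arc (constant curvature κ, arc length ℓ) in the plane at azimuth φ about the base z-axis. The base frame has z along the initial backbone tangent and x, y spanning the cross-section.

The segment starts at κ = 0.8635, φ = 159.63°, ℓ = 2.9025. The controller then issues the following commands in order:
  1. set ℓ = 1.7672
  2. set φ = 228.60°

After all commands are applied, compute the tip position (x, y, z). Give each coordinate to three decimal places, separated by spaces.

initial: κ=0.8635, φ=159.63°, ℓ=2.9025
cmd 1: set ℓ=1.7672 → (κ,φ,ℓ)=(0.8635,159.63°,1.7672) → tip=(-1.0370,0.3850,1.1569)
cmd 2: set φ=228.60° → (κ,φ,ℓ)=(0.8635,228.60°,1.7672) → tip=(-0.7315,-0.8298,1.1569)

-0.732 -0.830 1.157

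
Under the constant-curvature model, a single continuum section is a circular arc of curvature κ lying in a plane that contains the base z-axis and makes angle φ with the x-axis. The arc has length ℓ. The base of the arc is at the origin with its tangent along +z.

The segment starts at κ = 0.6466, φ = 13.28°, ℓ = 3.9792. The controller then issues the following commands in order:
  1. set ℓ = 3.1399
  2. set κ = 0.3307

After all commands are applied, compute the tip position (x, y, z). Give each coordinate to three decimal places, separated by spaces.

1.449 0.342 2.605

initial: κ=0.6466, φ=13.28°, ℓ=3.9792
cmd 1: set ℓ=3.1399 → (κ,φ,ℓ)=(0.6466,13.28°,3.1399) → tip=(2.1727,0.5128,1.3862)
cmd 2: set κ=0.3307 → (κ,φ,ℓ)=(0.3307,13.28°,3.1399) → tip=(1.4491,0.3420,2.6053)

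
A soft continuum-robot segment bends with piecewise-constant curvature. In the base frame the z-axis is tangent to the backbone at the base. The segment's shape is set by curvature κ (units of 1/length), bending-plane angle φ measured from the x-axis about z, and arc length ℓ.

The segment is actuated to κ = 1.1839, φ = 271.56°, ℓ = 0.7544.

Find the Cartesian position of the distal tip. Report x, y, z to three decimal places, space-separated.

θ = κ·ℓ = 1.1839 × 0.7544 = 0.89313 rad
ρ = (1 − cos θ)/κ = (1 − 0.62697)/1.1839 = 0.31508
z = sin θ / κ = 0.77904/1.1839 = 0.65803
x = ρ cos φ = 0.31508 × cos(271.56°) = 0.00858
y = ρ sin φ = 0.31508 × sin(271.56°) = -0.31497

0.009 -0.315 0.658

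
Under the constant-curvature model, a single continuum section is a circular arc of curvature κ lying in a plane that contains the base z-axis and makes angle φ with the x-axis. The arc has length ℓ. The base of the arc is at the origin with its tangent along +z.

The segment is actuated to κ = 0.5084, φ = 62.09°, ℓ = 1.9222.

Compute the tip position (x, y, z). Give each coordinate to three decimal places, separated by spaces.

θ = κ·ℓ = 0.5084 × 1.9222 = 0.97725 rad
ρ = (1 − cos θ)/κ = (1 − 0.55931)/0.5084 = 0.86682
z = sin θ / κ = 0.82896/0.5084 = 1.63053
x = ρ cos φ = 0.86682 × cos(62.09°) = 0.40575
y = ρ sin φ = 0.86682 × sin(62.09°) = 0.76600

0.406 0.766 1.631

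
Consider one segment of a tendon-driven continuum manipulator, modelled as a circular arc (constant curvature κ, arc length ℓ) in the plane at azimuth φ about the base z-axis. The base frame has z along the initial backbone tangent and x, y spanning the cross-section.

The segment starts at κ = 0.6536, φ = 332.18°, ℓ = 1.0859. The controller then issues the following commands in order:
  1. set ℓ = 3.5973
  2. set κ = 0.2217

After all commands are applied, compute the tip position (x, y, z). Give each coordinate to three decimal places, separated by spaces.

initial: κ=0.6536, φ=332.18°, ℓ=1.0859
cmd 1: set ℓ=3.5973 → (κ,φ,ℓ)=(0.6536,332.18°,3.5973) → tip=(2.3052,-1.2164,1.0873)
cmd 2: set κ=0.2217 → (κ,φ,ℓ)=(0.2217,332.18°,3.5973) → tip=(1.2028,-0.6347,3.2279)

1.203 -0.635 3.228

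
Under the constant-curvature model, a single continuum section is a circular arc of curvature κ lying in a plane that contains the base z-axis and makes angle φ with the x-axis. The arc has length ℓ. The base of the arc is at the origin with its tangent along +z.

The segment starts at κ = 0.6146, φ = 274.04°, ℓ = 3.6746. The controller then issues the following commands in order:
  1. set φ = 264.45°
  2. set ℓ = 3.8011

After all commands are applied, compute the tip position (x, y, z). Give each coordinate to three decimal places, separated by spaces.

-0.266 -2.741 1.173

initial: κ=0.6146, φ=274.04°, ℓ=3.6746
cmd 1: set φ=264.45° → (κ,φ,ℓ)=(0.6146,264.45°,3.6746) → tip=(-0.2572,-2.6473,1.2573)
cmd 2: set ℓ=3.8011 → (κ,φ,ℓ)=(0.6146,264.45°,3.8011) → tip=(-0.2664,-2.7414,1.1733)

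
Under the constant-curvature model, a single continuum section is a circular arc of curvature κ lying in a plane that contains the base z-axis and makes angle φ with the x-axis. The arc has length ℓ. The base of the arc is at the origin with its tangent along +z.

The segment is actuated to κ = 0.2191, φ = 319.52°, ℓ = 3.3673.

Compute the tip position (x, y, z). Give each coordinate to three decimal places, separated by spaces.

0.903 -0.770 3.070

θ = κ·ℓ = 0.2191 × 3.3673 = 0.73778 rad
ρ = (1 − cos θ)/κ = (1 − 0.73997)/0.2191 = 1.18682
z = sin θ / κ = 0.67264/0.2191 = 3.07003
x = ρ cos φ = 1.18682 × cos(319.52°) = 0.90274
y = ρ sin φ = 1.18682 × sin(319.52°) = -0.77047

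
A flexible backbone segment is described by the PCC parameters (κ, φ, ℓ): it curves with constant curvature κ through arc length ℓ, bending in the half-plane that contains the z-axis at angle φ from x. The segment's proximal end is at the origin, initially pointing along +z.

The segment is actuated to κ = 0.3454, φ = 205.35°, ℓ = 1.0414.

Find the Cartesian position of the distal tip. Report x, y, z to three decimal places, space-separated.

θ = κ·ℓ = 0.3454 × 1.0414 = 0.35970 rad
ρ = (1 − cos θ)/κ = (1 − 0.93600)/0.3454 = 0.18528
z = sin θ / κ = 0.35199/0.3454 = 1.01909
x = ρ cos φ = 0.18528 × cos(205.35°) = -0.16744
y = ρ sin φ = 0.18528 × sin(205.35°) = -0.07933

-0.167 -0.079 1.019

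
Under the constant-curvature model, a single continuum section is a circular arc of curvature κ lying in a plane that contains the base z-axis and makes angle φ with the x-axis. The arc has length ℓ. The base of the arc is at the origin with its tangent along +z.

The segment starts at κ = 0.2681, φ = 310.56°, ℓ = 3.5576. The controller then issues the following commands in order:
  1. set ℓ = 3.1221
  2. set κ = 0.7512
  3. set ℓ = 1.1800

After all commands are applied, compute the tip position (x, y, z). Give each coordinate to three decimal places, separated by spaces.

0.318 -0.372 1.031

initial: κ=0.2681, φ=310.56°, ℓ=3.5576
cmd 1: set ℓ=3.1221 → (κ,φ,ℓ)=(0.2681,310.56°,3.1221) → tip=(0.8012,-0.9361,2.7701)
cmd 2: set κ=0.7512 → (κ,φ,ℓ)=(0.7512,310.56°,3.1221) → tip=(1.4710,-1.7187,0.9515)
cmd 3: set ℓ=1.1800 → (κ,φ,ℓ)=(0.7512,310.56°,1.1800) → tip=(0.3184,-0.3720,1.0314)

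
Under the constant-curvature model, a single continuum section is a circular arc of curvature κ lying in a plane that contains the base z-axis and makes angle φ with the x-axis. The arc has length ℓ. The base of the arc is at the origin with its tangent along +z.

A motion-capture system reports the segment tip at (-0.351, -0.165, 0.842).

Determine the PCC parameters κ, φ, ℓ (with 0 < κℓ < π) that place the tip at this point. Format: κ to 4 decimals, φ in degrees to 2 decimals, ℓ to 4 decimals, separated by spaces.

0.9026 205.18 0.9565

ρ = √(x²+y²) = √(-0.351² + -0.165²) = 0.38785
φ = atan2(y, x) mod 360° = atan2(-0.165, -0.351) = 205.1775°
|p|² = ρ² + z² = 0.38785² + 0.842² = 0.85939
κ = 2ρ / |p|² = 2×0.38785 / 0.85939 = 0.90261
θ = 2·atan2(ρ, z) = 2·atan2(0.38785, 0.842) = 0.86331 rad
ℓ = θ/κ = 0.86331/0.90261 = 0.95646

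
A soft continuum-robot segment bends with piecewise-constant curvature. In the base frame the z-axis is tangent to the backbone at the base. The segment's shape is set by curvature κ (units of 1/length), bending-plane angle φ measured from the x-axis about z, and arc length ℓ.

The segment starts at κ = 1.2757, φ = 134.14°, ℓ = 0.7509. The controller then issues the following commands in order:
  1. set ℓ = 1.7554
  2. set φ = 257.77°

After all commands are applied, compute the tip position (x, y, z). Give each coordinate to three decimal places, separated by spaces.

-0.269 -1.241 0.615

initial: κ=1.2757, φ=134.14°, ℓ=0.7509
cmd 1: set ℓ=1.7554 → (κ,φ,ℓ)=(1.2757,134.14°,1.7554) → tip=(-0.8843,0.9112,0.6151)
cmd 2: set φ=257.77° → (κ,φ,ℓ)=(1.2757,257.77°,1.7554) → tip=(-0.2690,-1.2410,0.6151)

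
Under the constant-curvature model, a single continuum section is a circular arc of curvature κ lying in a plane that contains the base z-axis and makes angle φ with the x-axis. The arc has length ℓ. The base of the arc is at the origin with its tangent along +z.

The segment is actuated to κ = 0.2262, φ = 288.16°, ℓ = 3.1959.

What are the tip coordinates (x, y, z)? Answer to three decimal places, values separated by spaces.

θ = κ·ℓ = 0.2262 × 3.1959 = 0.72291 rad
ρ = (1 − cos θ)/κ = (1 − 0.74988)/0.2262 = 1.10574
z = sin θ / κ = 0.66157/0.2262 = 2.92472
x = ρ cos φ = 1.10574 × cos(288.16°) = 0.34463
y = ρ sin φ = 1.10574 × sin(288.16°) = -1.05066

0.345 -1.051 2.925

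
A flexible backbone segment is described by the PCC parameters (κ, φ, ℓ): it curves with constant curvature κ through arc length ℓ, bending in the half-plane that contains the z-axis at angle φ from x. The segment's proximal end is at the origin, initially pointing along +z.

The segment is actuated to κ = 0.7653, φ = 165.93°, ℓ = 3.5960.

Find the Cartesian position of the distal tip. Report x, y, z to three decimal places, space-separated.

-2.440 0.612 0.496

θ = κ·ℓ = 0.7653 × 3.5960 = 2.75202 rad
ρ = (1 − cos θ)/κ = (1 − -0.92507)/0.7653 = 2.51545
z = sin θ / κ = 0.37979/0.7653 = 0.49627
x = ρ cos φ = 2.51545 × cos(165.93°) = -2.43998
y = ρ sin φ = 2.51545 × sin(165.93°) = 0.61152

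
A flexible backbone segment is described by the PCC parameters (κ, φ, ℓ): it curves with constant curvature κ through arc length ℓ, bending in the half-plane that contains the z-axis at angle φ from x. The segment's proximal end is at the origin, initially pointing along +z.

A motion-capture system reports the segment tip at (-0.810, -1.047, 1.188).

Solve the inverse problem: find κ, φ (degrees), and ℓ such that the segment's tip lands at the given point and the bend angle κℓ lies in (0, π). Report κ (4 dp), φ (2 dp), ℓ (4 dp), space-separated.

0.8368 232.27 2.0061

ρ = √(x²+y²) = √(-0.810² + -1.047²) = 1.32375
φ = atan2(y, x) mod 360° = atan2(-1.047, -0.810) = 232.2731°
|p|² = ρ² + z² = 1.32375² + 1.188² = 3.16365
κ = 2ρ / |p|² = 2×1.32375 / 3.16365 = 0.83685
θ = 2·atan2(ρ, z) = 2·atan2(1.32375, 1.188) = 1.67878 rad
ℓ = θ/κ = 1.67878/0.83685 = 2.00608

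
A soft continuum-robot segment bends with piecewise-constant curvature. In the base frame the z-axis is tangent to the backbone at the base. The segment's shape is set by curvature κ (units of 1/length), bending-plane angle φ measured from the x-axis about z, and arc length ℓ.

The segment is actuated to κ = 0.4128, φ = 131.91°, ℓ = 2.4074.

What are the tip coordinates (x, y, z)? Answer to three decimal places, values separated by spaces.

-0.735 0.819 2.030

θ = κ·ℓ = 0.4128 × 2.4074 = 0.99377 rad
ρ = (1 − cos θ)/κ = (1 − 0.54553)/0.4128 = 1.10094
z = sin θ / κ = 0.83809/0.4128 = 2.03026
x = ρ cos φ = 1.10094 × cos(131.91°) = -0.73539
y = ρ sin φ = 1.10094 × sin(131.91°) = 0.81932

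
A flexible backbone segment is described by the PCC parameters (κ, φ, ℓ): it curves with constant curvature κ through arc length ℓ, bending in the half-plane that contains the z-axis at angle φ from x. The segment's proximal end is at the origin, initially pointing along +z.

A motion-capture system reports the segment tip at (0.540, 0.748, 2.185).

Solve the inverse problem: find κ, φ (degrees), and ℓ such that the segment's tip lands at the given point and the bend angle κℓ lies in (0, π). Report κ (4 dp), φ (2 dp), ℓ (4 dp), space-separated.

0.3280 54.17 2.4361

ρ = √(x²+y²) = √(0.540² + 0.748²) = 0.92255
φ = atan2(y, x) mod 360° = atan2(0.748, 0.540) = 54.1735°
|p|² = ρ² + z² = 0.92255² + 2.185² = 5.62533
κ = 2ρ / |p|² = 2×0.92255 / 5.62533 = 0.32800
θ = 2·atan2(ρ, z) = 2·atan2(0.92255, 2.185) = 0.79903 rad
ℓ = θ/κ = 0.79903/0.32800 = 2.43607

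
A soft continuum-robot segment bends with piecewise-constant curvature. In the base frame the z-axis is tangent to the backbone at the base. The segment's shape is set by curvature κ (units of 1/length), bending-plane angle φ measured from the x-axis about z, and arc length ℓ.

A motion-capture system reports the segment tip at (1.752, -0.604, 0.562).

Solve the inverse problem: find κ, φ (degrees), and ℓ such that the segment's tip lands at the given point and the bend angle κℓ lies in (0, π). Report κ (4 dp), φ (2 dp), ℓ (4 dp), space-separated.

ρ = √(x²+y²) = √(1.752² + -0.604²) = 1.85319
φ = atan2(y, x) mod 360° = atan2(-0.604, 1.752) = 340.9784°
|p|² = ρ² + z² = 1.85319² + 0.562² = 3.75016
κ = 2ρ / |p|² = 2×1.85319 / 3.75016 = 0.98833
θ = 2·atan2(ρ, z) = 2·atan2(1.85319, 0.562) = 2.55270 rad
ℓ = θ/κ = 2.55270/0.98833 = 2.58285

0.9883 340.98 2.5829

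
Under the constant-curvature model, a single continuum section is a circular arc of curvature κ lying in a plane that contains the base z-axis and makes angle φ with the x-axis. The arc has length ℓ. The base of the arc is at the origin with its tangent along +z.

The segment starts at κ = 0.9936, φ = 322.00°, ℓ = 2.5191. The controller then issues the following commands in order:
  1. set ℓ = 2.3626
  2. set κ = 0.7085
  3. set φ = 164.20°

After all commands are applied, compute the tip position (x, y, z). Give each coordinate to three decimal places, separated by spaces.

-1.498 0.424 1.404

initial: κ=0.9936, φ=322.00°, ℓ=2.5191
cmd 1: set ℓ=2.3626 → (κ,φ,ℓ)=(0.9936,322.00°,2.3626) → tip=(1.3490,-1.0539,0.7178)
cmd 2: set κ=0.7085 → (κ,φ,ℓ)=(0.7085,322.00°,2.3626) → tip=(1.2267,-0.9584,1.4039)
cmd 3: set φ=164.20° → (κ,φ,ℓ)=(0.7085,164.20°,2.3626) → tip=(-1.4979,0.4239,1.4039)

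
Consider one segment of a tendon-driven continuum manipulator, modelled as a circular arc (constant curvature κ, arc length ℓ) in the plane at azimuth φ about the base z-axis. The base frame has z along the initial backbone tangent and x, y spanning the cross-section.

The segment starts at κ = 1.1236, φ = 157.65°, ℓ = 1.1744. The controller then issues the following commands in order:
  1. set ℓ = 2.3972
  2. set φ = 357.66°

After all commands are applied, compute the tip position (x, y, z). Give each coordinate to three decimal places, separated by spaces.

1.691 -0.069 0.386

initial: κ=1.1236, φ=157.65°, ℓ=1.1744
cmd 1: set ℓ=2.3972 → (κ,φ,ℓ)=(1.1236,157.65°,2.3972) → tip=(-1.5650,0.6435,0.3856)
cmd 2: set φ=357.66° → (κ,φ,ℓ)=(1.1236,357.66°,2.3972) → tip=(1.6907,-0.0691,0.3856)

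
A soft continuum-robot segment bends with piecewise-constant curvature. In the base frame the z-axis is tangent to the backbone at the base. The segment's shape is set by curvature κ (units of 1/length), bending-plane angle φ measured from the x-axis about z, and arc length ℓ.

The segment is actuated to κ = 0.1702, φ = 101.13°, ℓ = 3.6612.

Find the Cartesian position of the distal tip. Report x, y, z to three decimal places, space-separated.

θ = κ·ℓ = 0.1702 × 3.6612 = 0.62314 rad
ρ = (1 − cos θ)/κ = (1 − 0.81205)/0.1702 = 1.10428
z = sin θ / κ = 0.58358/0.1702 = 3.42882
x = ρ cos φ = 1.10428 × cos(101.13°) = -0.21316
y = ρ sin φ = 1.10428 × sin(101.13°) = 1.08351

-0.213 1.084 3.429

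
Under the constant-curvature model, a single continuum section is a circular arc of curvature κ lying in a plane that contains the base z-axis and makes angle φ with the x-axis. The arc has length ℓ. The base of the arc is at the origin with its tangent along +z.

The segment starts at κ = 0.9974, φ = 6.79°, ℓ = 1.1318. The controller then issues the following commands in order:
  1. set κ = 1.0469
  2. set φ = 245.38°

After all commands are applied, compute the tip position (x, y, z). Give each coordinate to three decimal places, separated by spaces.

initial: κ=0.9974, φ=6.79°, ℓ=1.1318
cmd 1: set κ=1.0469 → (κ,φ,ℓ)=(1.0469,6.79°,1.1318) → tip=(0.5915,0.0704,0.8850)
cmd 2: set φ=245.38° → (κ,φ,ℓ)=(1.0469,245.38°,1.1318) → tip=(-0.2481,-0.5415,0.8850)

-0.248 -0.542 0.885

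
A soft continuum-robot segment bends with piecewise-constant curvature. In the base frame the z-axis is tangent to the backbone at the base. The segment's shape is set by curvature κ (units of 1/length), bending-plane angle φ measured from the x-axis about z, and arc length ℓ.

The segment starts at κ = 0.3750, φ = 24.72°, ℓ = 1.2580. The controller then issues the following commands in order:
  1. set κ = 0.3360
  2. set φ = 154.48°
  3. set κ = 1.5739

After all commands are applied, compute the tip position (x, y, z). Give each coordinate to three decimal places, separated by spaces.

initial: κ=0.3750, φ=24.72°, ℓ=1.2580
cmd 1: set κ=0.3360 → (κ,φ,ℓ)=(0.3360,24.72°,1.2580) → tip=(0.2379,0.1095,1.2209)
cmd 2: set φ=154.48° → (κ,φ,ℓ)=(0.3360,154.48°,1.2580) → tip=(-0.2364,0.1128,1.2209)
cmd 3: set κ=1.5739 → (κ,φ,ℓ)=(1.5739,154.48°,1.2580) → tip=(-0.8015,0.3826,0.5829)

-0.801 0.383 0.583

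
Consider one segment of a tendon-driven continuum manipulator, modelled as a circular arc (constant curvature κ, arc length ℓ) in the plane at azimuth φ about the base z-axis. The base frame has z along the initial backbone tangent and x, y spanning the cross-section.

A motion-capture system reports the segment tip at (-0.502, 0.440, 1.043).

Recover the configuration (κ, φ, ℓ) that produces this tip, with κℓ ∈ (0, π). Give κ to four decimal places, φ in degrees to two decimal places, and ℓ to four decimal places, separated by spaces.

0.8706 138.77 1.3078

ρ = √(x²+y²) = √(-0.502² + 0.440²) = 0.66754
φ = atan2(y, x) mod 360° = atan2(0.440, -0.502) = 138.7656°
|p|² = ρ² + z² = 0.66754² + 1.043² = 1.53345
κ = 2ρ / |p|² = 2×0.66754 / 1.53345 = 0.87063
θ = 2·atan2(ρ, z) = 2·atan2(0.66754, 1.043) = 1.13865 rad
ℓ = θ/κ = 1.13865/0.87063 = 1.30784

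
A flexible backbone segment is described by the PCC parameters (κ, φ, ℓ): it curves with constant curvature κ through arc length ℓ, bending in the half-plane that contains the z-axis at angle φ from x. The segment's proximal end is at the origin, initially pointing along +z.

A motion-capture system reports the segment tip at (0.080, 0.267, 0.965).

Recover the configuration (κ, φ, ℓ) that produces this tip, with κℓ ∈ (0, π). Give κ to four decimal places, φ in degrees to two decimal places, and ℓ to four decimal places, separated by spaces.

0.5525 73.32 1.0178

ρ = √(x²+y²) = √(0.080² + 0.267²) = 0.27873
φ = atan2(y, x) mod 360° = atan2(0.267, 0.080) = 73.3204°
|p|² = ρ² + z² = 0.27873² + 0.965² = 1.00891
κ = 2ρ / |p|² = 2×0.27873 / 1.00891 = 0.55253
θ = 2·atan2(ρ, z) = 2·atan2(0.27873, 0.965) = 0.56237 rad
ℓ = θ/κ = 0.56237/0.55253 = 1.01781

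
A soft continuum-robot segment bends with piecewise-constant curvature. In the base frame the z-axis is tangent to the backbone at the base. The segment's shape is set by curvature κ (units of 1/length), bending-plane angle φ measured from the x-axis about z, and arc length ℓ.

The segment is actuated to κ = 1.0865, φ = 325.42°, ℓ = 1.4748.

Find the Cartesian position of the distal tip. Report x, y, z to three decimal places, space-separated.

θ = κ·ℓ = 1.0865 × 1.4748 = 1.60237 rad
ρ = (1 − cos θ)/κ = (1 − -0.03157)/1.0865 = 0.94944
z = sin θ / κ = 0.99950/1.0865 = 0.91993
x = ρ cos φ = 0.94944 × cos(325.42°) = 0.78171
y = ρ sin φ = 0.94944 × sin(325.42°) = -0.53886

0.782 -0.539 0.920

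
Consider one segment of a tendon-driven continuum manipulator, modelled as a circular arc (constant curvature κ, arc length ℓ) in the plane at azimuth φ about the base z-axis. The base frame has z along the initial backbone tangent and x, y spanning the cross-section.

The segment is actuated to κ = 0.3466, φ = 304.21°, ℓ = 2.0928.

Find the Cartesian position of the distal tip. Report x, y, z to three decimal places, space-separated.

0.408 -0.601 1.914

θ = κ·ℓ = 0.3466 × 2.0928 = 0.72536 rad
ρ = (1 − cos θ)/κ = (1 − 0.74826)/0.3466 = 0.72632
z = sin θ / κ = 0.66341/0.3466 = 1.91405
x = ρ cos φ = 0.72632 × cos(304.21°) = 0.40836
y = ρ sin φ = 0.72632 × sin(304.21°) = -0.60065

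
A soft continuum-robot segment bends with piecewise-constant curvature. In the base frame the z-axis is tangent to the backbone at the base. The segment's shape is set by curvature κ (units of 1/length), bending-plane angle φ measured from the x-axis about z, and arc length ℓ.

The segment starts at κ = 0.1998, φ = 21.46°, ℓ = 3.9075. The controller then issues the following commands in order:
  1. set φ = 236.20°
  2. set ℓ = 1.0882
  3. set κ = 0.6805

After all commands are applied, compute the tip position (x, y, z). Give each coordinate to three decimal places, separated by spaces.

-0.214 -0.320 0.991

initial: κ=0.1998, φ=21.46°, ℓ=3.9075
cmd 1: set φ=236.20° → (κ,φ,ℓ)=(0.1998,236.20°,3.9075) → tip=(-0.8063,-1.2044,3.5225)
cmd 2: set ℓ=1.0882 → (κ,φ,ℓ)=(0.1998,236.20°,1.0882) → tip=(-0.0656,-0.0979,1.0796)
cmd 3: set κ=0.6805 → (κ,φ,ℓ)=(0.6805,236.20°,1.0882) → tip=(-0.2141,-0.3198,0.9914)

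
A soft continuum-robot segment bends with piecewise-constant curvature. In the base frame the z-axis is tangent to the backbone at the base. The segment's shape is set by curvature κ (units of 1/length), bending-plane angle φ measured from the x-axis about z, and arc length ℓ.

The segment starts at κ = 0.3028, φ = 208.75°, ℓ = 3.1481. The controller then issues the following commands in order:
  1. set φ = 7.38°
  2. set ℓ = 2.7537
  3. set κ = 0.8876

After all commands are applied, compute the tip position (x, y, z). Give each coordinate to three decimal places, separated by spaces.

initial: κ=0.3028, φ=208.75°, ℓ=3.1481
cmd 1: set φ=7.38° → (κ,φ,ℓ)=(0.3028,7.38°,3.1481) → tip=(1.3787,0.1786,2.6925)
cmd 2: set ℓ=2.7537 → (κ,φ,ℓ)=(0.3028,7.38°,2.7537) → tip=(1.0741,0.1391,2.4455)
cmd 3: set κ=0.8876 → (κ,φ,ℓ)=(0.8876,7.38°,2.7537) → tip=(1.9737,0.2556,0.7236)

1.974 0.256 0.724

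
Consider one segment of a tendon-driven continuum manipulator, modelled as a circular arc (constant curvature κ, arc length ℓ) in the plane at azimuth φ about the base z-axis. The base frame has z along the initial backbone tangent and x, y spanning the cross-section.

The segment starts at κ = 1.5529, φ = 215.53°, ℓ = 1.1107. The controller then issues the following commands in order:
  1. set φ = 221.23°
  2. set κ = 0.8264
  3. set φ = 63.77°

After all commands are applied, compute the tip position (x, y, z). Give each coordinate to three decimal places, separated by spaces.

0.210 0.426 0.961

initial: κ=1.5529, φ=215.53°, ℓ=1.1107
cmd 1: set φ=221.23° → (κ,φ,ℓ)=(1.5529,221.23°,1.1107) → tip=(-0.5586,-0.4895,0.6363)
cmd 2: set κ=0.8264 → (κ,φ,ℓ)=(0.8264,221.23°,1.1107) → tip=(-0.3572,-0.3130,0.9612)
cmd 3: set φ=63.77° → (κ,φ,ℓ)=(0.8264,63.77°,1.1107) → tip=(0.2099,0.4260,0.9612)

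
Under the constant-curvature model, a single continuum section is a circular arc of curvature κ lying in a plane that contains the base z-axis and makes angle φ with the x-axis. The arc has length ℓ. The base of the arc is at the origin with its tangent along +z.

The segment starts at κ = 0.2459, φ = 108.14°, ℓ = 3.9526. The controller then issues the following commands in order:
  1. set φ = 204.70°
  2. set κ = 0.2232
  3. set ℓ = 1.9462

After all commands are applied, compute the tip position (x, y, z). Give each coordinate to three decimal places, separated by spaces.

initial: κ=0.2459, φ=108.14°, ℓ=3.9526
cmd 1: set φ=204.70° → (κ,φ,ℓ)=(0.2459,204.70°,3.9526) → tip=(-1.6120,-0.7414,3.3590)
cmd 2: set κ=0.2232 → (κ,φ,ℓ)=(0.2232,204.70°,3.9526) → tip=(-1.4839,-0.6825,3.4595)
cmd 3: set ℓ=1.9462 → (κ,φ,ℓ)=(0.2232,204.70°,1.9462) → tip=(-0.3780,-0.1739,1.8856)

-0.378 -0.174 1.886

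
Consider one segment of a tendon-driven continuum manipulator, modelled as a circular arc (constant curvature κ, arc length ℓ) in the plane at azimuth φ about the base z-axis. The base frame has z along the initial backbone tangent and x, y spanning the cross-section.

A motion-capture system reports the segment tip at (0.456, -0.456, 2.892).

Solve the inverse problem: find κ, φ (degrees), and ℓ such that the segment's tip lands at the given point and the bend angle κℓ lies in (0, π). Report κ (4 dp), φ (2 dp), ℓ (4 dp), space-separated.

ρ = √(x²+y²) = √(0.456² + -0.456²) = 0.64488
φ = atan2(y, x) mod 360° = atan2(-0.456, 0.456) = 315.0000°
|p|² = ρ² + z² = 0.64488² + 2.892² = 8.77954
κ = 2ρ / |p|² = 2×0.64488 / 8.77954 = 0.14691
θ = 2·atan2(ρ, z) = 2·atan2(0.64488, 2.892) = 0.43880 rad
ℓ = θ/κ = 0.43880/0.14691 = 2.98693

0.1469 315.00 2.9869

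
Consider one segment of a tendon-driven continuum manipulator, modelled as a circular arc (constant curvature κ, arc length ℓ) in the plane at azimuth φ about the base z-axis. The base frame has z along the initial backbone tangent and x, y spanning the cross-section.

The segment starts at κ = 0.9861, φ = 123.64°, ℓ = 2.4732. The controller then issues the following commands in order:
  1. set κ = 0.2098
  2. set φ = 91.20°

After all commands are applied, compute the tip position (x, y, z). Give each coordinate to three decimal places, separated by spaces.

initial: κ=0.9861, φ=123.64°, ℓ=2.4732
cmd 1: set κ=0.2098 → (κ,φ,ℓ)=(0.2098,123.64°,2.4732) → tip=(-0.3475,0.5223,2.3637)
cmd 2: set φ=91.20° → (κ,φ,ℓ)=(0.2098,91.20°,2.4732) → tip=(-0.0131,0.6272,2.3637)

-0.013 0.627 2.364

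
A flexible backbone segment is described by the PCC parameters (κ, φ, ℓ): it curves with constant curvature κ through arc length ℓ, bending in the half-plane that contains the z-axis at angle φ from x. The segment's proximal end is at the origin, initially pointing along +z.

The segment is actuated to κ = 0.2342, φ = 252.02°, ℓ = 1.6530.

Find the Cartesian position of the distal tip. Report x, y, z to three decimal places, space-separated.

θ = κ·ℓ = 0.2342 × 1.6530 = 0.38713 rad
ρ = (1 − cos θ)/κ = (1 − 0.92600)/0.2342 = 0.31599
z = sin θ / κ = 0.37753/0.2342 = 1.61202
x = ρ cos φ = 0.31599 × cos(252.02°) = -0.09754
y = ρ sin φ = 0.31599 × sin(252.02°) = -0.30056

-0.098 -0.301 1.612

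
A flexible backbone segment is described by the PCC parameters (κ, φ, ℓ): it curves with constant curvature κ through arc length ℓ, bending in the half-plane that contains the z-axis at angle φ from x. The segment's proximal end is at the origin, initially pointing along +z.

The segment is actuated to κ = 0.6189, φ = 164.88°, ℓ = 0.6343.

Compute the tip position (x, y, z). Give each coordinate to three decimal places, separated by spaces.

-0.119 0.032 0.618

θ = κ·ℓ = 0.6189 × 0.6343 = 0.39257 rad
ρ = (1 − cos θ)/κ = (1 − 0.92393)/0.6189 = 0.12291
z = sin θ / κ = 0.38256/0.6189 = 0.61813
x = ρ cos φ = 0.12291 × cos(164.88°) = -0.11866
y = ρ sin φ = 0.12291 × sin(164.88°) = 0.03206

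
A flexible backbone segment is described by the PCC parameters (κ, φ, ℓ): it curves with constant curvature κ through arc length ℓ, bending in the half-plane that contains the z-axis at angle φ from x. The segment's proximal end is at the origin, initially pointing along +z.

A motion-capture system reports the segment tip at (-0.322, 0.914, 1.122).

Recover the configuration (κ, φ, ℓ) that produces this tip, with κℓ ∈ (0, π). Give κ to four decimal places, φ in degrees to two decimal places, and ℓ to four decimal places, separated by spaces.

ρ = √(x²+y²) = √(-0.322² + 0.914²) = 0.96906
φ = atan2(y, x) mod 360° = atan2(0.914, -0.322) = 109.4072°
|p|² = ρ² + z² = 0.96906² + 1.122² = 2.19796
κ = 2ρ / |p|² = 2×0.96906 / 2.19796 = 0.88178
θ = 2·atan2(ρ, z) = 2·atan2(0.96906, 1.122) = 1.42478 rad
ℓ = θ/κ = 1.42478/0.88178 = 1.61580

0.8818 109.41 1.6158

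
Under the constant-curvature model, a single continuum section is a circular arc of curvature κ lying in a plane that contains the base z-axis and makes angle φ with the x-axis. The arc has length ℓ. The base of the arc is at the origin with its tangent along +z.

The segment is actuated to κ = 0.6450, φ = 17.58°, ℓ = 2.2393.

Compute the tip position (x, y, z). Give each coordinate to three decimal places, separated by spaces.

1.292 0.409 1.538

θ = κ·ℓ = 0.6450 × 2.2393 = 1.44435 rad
ρ = (1 − cos θ)/κ = (1 − 0.12611)/0.6450 = 1.35487
z = sin θ / κ = 0.99202/0.6450 = 1.53801
x = ρ cos φ = 1.35487 × cos(17.58°) = 1.29159
y = ρ sin φ = 1.35487 × sin(17.58°) = 0.40922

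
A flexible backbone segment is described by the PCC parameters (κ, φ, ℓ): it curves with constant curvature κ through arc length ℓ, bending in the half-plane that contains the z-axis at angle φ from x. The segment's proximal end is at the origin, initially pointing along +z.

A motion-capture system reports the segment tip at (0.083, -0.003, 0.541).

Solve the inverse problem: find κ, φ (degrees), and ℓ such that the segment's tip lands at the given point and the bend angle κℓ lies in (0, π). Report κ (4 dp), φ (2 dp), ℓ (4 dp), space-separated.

ρ = √(x²+y²) = √(0.083² + -0.003²) = 0.08305
φ = atan2(y, x) mod 360° = atan2(-0.003, 0.083) = 357.9300°
|p|² = ρ² + z² = 0.08305² + 0.541² = 0.29958
κ = 2ρ / |p|² = 2×0.08305 / 0.29958 = 0.55447
θ = 2·atan2(ρ, z) = 2·atan2(0.08305, 0.541) = 0.30466 rad
ℓ = θ/κ = 0.30466/0.55447 = 0.54946

0.5545 357.93 0.5495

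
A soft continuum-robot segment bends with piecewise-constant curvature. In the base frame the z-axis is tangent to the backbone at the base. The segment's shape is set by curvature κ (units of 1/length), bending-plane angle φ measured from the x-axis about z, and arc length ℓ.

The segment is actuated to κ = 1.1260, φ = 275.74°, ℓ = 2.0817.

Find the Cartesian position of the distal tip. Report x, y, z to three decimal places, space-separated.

θ = κ·ℓ = 1.1260 × 2.0817 = 2.34399 rad
ρ = (1 − cos θ)/κ = (1 − -0.69843)/1.1260 = 1.50837
z = sin θ / κ = 0.71568/1.1260 = 0.63560
x = ρ cos φ = 1.50837 × cos(275.74°) = 0.15086
y = ρ sin φ = 1.50837 × sin(275.74°) = -1.50081

0.151 -1.501 0.636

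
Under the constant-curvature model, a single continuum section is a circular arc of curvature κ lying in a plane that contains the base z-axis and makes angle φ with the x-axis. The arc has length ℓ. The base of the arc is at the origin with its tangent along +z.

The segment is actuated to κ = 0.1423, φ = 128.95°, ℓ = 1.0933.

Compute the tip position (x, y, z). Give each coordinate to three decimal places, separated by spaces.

θ = κ·ℓ = 0.1423 × 1.0933 = 0.15558 rad
ρ = (1 − cos θ)/κ = (1 − 0.98792)/0.1423 = 0.08487
z = sin θ / κ = 0.15495/0.1423 = 1.08889
x = ρ cos φ = 0.08487 × cos(128.95°) = -0.05336
y = ρ sin φ = 0.08487 × sin(128.95°) = 0.06601

-0.053 0.066 1.089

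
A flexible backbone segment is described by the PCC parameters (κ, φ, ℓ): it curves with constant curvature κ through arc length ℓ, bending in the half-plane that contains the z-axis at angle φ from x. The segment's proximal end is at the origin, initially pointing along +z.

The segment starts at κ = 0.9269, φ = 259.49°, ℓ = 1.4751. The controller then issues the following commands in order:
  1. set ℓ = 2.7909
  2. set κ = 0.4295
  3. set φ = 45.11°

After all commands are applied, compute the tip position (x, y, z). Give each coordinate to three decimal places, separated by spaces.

initial: κ=0.9269, φ=259.49°, ℓ=1.4751
cmd 1: set ℓ=2.7909 → (κ,φ,ℓ)=(0.9269,259.49°,2.7909) → tip=(-0.3641,-1.9625,0.5682)
cmd 2: set κ=0.4295 → (κ,φ,ℓ)=(0.4295,259.49°,2.7909) → tip=(-0.2703,-1.4569,2.1690)
cmd 3: set φ=45.11° → (κ,φ,ℓ)=(0.4295,45.11°,2.7909) → tip=(1.0458,1.0498,2.1690)

1.046 1.050 2.169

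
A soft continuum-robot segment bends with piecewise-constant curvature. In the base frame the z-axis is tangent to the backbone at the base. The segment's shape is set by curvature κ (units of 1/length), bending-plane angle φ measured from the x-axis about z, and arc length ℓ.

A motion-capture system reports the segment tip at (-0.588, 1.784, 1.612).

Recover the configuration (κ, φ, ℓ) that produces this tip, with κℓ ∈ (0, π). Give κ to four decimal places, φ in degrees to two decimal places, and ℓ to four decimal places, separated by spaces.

ρ = √(x²+y²) = √(-0.588² + 1.784²) = 1.87840
φ = atan2(y, x) mod 360° = atan2(1.784, -0.588) = 108.2420°
|p|² = ρ² + z² = 1.87840² + 1.612² = 6.12694
κ = 2ρ / |p|² = 2×1.87840 / 6.12694 = 0.61316
θ = 2·atan2(ρ, z) = 2·atan2(1.87840, 1.612) = 1.72315 rad
ℓ = θ/κ = 1.72315/0.61316 = 2.81027

0.6132 108.24 2.8103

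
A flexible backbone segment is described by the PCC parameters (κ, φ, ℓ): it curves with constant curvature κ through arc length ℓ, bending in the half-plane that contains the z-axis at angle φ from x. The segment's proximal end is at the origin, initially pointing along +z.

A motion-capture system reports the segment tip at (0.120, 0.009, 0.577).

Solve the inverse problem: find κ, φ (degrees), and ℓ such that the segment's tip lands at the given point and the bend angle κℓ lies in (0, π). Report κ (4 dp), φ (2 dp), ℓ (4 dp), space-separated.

0.6928 4.29 0.5936

ρ = √(x²+y²) = √(0.120² + 0.009²) = 0.12034
φ = atan2(y, x) mod 360° = atan2(0.009, 0.120) = 4.2892°
|p|² = ρ² + z² = 0.12034² + 0.577² = 0.34741
κ = 2ρ / |p|² = 2×0.12034 / 0.34741 = 0.69277
θ = 2·atan2(ρ, z) = 2·atan2(0.12034, 0.577) = 0.41122 rad
ℓ = θ/κ = 0.41122/0.69277 = 0.59359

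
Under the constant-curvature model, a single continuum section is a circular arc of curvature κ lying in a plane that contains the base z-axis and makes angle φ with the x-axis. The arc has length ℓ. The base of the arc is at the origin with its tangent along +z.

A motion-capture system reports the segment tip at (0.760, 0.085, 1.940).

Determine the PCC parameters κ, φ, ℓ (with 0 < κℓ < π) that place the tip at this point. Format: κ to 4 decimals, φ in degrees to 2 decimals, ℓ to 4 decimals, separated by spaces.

ρ = √(x²+y²) = √(0.760² + 0.085²) = 0.76474
φ = atan2(y, x) mod 360° = atan2(0.085, 0.760) = 6.3816°
|p|² = ρ² + z² = 0.76474² + 1.940² = 4.34842
κ = 2ρ / |p|² = 2×0.76474 / 4.34842 = 0.35173
θ = 2·atan2(ρ, z) = 2·atan2(0.76474, 1.940) = 0.75098 rad
ℓ = θ/κ = 0.75098/0.35173 = 2.13511

0.3517 6.38 2.1351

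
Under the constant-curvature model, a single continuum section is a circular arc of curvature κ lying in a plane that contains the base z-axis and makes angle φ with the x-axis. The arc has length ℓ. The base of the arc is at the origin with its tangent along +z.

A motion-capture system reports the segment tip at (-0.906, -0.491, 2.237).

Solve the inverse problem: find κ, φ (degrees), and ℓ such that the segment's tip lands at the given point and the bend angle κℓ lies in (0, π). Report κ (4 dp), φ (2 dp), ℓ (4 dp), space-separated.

0.3398 208.46 2.5411

ρ = √(x²+y²) = √(-0.906² + -0.491²) = 1.03049
φ = atan2(y, x) mod 360° = atan2(-0.491, -0.906) = 208.4552°
|p|² = ρ² + z² = 1.03049² + 2.237² = 6.06609
κ = 2ρ / |p|² = 2×1.03049 / 6.06609 = 0.33976
θ = 2·atan2(ρ, z) = 2·atan2(1.03049, 2.237) = 0.86336 rad
ℓ = θ/κ = 0.86336/0.33976 = 2.54113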